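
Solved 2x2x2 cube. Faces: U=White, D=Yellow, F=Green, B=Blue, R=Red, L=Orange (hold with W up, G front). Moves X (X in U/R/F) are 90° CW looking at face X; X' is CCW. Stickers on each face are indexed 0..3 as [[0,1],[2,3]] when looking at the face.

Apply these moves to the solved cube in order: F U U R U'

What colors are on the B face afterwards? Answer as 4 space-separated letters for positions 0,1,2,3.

Answer: W O O B

Derivation:
After move 1 (F): F=GGGG U=WWOO R=WRWR D=RRYY L=OYOY
After move 2 (U): U=OWOW F=WRGG R=BBWR B=OYBB L=GGOY
After move 3 (U): U=OOWW F=BBGG R=OYWR B=GGBB L=WROY
After move 4 (R): R=WORY U=OBWG F=BRGY D=RBYG B=WGOB
After move 5 (U'): U=BGOW F=WRGY R=BRRY B=WOOB L=WGOY
Query: B face = WOOB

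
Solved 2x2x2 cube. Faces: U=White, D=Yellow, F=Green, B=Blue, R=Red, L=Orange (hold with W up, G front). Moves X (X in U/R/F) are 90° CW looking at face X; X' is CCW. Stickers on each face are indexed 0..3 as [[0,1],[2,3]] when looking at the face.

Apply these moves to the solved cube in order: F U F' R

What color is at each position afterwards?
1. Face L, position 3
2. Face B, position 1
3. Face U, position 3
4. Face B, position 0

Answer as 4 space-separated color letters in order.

After move 1 (F): F=GGGG U=WWOO R=WRWR D=RRYY L=OYOY
After move 2 (U): U=OWOW F=WRGG R=BBWR B=OYBB L=GGOY
After move 3 (F'): F=RGWG U=OWBW R=RBRR D=GYYY L=GWOO
After move 4 (R): R=RRRB U=OGBG F=RYWY D=GBYO B=WYWB
Query 1: L[3] = O
Query 2: B[1] = Y
Query 3: U[3] = G
Query 4: B[0] = W

Answer: O Y G W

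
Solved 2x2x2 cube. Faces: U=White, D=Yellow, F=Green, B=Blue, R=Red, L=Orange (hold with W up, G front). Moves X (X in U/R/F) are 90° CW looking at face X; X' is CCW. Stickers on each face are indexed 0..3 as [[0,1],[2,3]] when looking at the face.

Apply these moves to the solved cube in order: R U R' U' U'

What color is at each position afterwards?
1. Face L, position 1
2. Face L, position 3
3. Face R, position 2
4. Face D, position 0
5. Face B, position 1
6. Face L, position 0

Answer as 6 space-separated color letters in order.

Answer: R O W Y W B

Derivation:
After move 1 (R): R=RRRR U=WGWG F=GYGY D=YBYB B=WBWB
After move 2 (U): U=WWGG F=RRGY R=WBRR B=OOWB L=GYOO
After move 3 (R'): R=BRWR U=WWGO F=RWGG D=YRYY B=BOBB
After move 4 (U'): U=WOWG F=GYGG R=RWWR B=BRBB L=BOOO
After move 5 (U'): U=OGWW F=BOGG R=GYWR B=RWBB L=BROO
Query 1: L[1] = R
Query 2: L[3] = O
Query 3: R[2] = W
Query 4: D[0] = Y
Query 5: B[1] = W
Query 6: L[0] = B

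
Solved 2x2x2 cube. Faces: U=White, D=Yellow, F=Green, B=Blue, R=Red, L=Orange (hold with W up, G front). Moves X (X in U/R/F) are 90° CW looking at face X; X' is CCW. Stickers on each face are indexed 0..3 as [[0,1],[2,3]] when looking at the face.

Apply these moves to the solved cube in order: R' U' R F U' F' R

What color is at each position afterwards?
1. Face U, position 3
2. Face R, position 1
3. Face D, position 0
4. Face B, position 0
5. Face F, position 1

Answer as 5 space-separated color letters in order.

After move 1 (R'): R=RRRR U=WBWB F=GWGW D=YGYG B=YBYB
After move 2 (U'): U=BBWW F=OOGW R=GWRR B=RRYB L=YBOO
After move 3 (R): R=RGRW U=BOWW F=OGGG D=YYYR B=WRBB
After move 4 (F): F=GOGG U=BOOB R=WGWW D=RRYR L=YYOY
After move 5 (U'): U=OBBO F=YYGG R=GOWW B=WGBB L=WROY
After move 6 (F'): F=YGYG U=OBGW R=RORW D=RYYR L=WOOB
After move 7 (R): R=RRWO U=OGGG F=YYYR D=RBYW B=WGBB
Query 1: U[3] = G
Query 2: R[1] = R
Query 3: D[0] = R
Query 4: B[0] = W
Query 5: F[1] = Y

Answer: G R R W Y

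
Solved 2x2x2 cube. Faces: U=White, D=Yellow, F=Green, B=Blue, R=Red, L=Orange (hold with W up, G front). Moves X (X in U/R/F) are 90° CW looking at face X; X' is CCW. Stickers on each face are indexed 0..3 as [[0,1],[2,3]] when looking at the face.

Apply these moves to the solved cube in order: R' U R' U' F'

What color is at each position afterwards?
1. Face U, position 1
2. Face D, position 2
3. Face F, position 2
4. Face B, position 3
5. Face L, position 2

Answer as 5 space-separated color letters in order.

Answer: O Y G B O

Derivation:
After move 1 (R'): R=RRRR U=WBWB F=GWGW D=YGYG B=YBYB
After move 2 (U): U=WWBB F=RRGW R=YBRR B=OOYB L=GWOO
After move 3 (R'): R=BRYR U=WYBO F=RWGB D=YRYW B=GOGB
After move 4 (U'): U=YOWB F=GWGB R=RWYR B=BRGB L=GOOO
After move 5 (F'): F=WBGG U=YORY R=RWYR D=OOYW L=GBOW
Query 1: U[1] = O
Query 2: D[2] = Y
Query 3: F[2] = G
Query 4: B[3] = B
Query 5: L[2] = O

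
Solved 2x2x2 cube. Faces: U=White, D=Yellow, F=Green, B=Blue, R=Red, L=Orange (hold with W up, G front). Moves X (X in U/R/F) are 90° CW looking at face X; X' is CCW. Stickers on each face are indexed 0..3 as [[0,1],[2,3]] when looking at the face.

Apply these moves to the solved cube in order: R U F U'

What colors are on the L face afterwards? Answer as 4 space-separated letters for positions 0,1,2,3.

After move 1 (R): R=RRRR U=WGWG F=GYGY D=YBYB B=WBWB
After move 2 (U): U=WWGG F=RRGY R=WBRR B=OOWB L=GYOO
After move 3 (F): F=GRYR U=WWOY R=GBGR D=RWYB L=GYOB
After move 4 (U'): U=WYWO F=GYYR R=GRGR B=GBWB L=OOOB
Query: L face = OOOB

Answer: O O O B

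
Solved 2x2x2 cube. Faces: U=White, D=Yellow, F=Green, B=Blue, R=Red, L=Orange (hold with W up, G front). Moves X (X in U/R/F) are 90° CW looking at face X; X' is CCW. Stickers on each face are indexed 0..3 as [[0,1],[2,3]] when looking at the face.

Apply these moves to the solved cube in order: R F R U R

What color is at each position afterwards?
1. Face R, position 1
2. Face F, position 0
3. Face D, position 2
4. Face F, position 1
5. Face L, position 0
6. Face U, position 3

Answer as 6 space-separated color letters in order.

After move 1 (R): R=RRRR U=WGWG F=GYGY D=YBYB B=WBWB
After move 2 (F): F=GGYY U=WGOO R=WRGR D=RRYB L=OYOB
After move 3 (R): R=GWRR U=WGOY F=GRYB D=RWYW B=OBGB
After move 4 (U): U=OWYG F=GWYB R=OBRR B=OYGB L=GROB
After move 5 (R): R=RORB U=OWYB F=GWYW D=RGYO B=GYWB
Query 1: R[1] = O
Query 2: F[0] = G
Query 3: D[2] = Y
Query 4: F[1] = W
Query 5: L[0] = G
Query 6: U[3] = B

Answer: O G Y W G B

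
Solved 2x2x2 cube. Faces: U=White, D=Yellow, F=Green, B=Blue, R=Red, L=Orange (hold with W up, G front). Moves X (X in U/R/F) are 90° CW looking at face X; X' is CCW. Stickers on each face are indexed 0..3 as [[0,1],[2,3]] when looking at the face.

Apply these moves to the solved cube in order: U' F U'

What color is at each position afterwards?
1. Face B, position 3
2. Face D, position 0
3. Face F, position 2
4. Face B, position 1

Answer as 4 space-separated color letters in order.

After move 1 (U'): U=WWWW F=OOGG R=GGRR B=RRBB L=BBOO
After move 2 (F): F=GOGO U=WWOB R=WGWR D=RGYY L=BYOY
After move 3 (U'): U=WBWO F=BYGO R=GOWR B=WGBB L=RROY
Query 1: B[3] = B
Query 2: D[0] = R
Query 3: F[2] = G
Query 4: B[1] = G

Answer: B R G G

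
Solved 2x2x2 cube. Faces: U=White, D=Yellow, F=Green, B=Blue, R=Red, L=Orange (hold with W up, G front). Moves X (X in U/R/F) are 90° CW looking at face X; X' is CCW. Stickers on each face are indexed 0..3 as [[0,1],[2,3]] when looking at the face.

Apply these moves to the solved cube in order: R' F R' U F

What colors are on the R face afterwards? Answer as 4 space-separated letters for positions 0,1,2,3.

After move 1 (R'): R=RRRR U=WBWB F=GWGW D=YGYG B=YBYB
After move 2 (F): F=GGWW U=WBOO R=WRBR D=RRYG L=OYOG
After move 3 (R'): R=RRWB U=WYOY F=GBWO D=RGYW B=GBRB
After move 4 (U): U=OWYY F=RRWO R=GBWB B=OYRB L=GBOG
After move 5 (F): F=WROR U=OWGB R=YBYB D=WGYW L=GROG
Query: R face = YBYB

Answer: Y B Y B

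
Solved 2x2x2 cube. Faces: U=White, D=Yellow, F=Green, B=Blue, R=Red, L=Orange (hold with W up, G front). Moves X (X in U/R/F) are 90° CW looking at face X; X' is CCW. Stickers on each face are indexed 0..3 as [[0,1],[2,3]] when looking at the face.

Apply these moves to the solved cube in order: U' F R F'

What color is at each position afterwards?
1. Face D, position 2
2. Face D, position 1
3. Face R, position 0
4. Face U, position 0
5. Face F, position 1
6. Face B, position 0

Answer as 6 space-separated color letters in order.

Answer: Y Y B W Y B

Derivation:
After move 1 (U'): U=WWWW F=OOGG R=GGRR B=RRBB L=BBOO
After move 2 (F): F=GOGO U=WWOB R=WGWR D=RGYY L=BYOY
After move 3 (R): R=WWRG U=WOOO F=GGGY D=RBYR B=BRWB
After move 4 (F'): F=GYGG U=WOWR R=BWRG D=YYYR L=BOOO
Query 1: D[2] = Y
Query 2: D[1] = Y
Query 3: R[0] = B
Query 4: U[0] = W
Query 5: F[1] = Y
Query 6: B[0] = B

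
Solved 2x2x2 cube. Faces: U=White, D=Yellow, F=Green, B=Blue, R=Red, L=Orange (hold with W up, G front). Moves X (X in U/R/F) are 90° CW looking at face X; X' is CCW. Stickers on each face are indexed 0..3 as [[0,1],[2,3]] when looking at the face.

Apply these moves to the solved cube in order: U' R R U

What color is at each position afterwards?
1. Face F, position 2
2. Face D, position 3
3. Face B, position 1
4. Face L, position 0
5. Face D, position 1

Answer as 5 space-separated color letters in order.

Answer: G W B O W

Derivation:
After move 1 (U'): U=WWWW F=OOGG R=GGRR B=RRBB L=BBOO
After move 2 (R): R=RGRG U=WOWG F=OYGY D=YBYR B=WRWB
After move 3 (R): R=RRGG U=WYWY F=OBGR D=YWYW B=GROB
After move 4 (U): U=WWYY F=RRGR R=GRGG B=BBOB L=OBOO
Query 1: F[2] = G
Query 2: D[3] = W
Query 3: B[1] = B
Query 4: L[0] = O
Query 5: D[1] = W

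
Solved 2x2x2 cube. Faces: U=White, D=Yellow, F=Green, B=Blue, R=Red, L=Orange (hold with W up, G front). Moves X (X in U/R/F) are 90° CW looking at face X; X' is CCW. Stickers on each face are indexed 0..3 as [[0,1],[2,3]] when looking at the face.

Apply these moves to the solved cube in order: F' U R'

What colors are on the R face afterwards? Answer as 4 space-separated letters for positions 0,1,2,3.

Answer: B R B Y

Derivation:
After move 1 (F'): F=GGGG U=WWRR R=YRYR D=OOYY L=OWOW
After move 2 (U): U=RWRW F=YRGG R=BBYR B=OWBB L=GGOW
After move 3 (R'): R=BRBY U=RBRO F=YWGW D=ORYG B=YWOB
Query: R face = BRBY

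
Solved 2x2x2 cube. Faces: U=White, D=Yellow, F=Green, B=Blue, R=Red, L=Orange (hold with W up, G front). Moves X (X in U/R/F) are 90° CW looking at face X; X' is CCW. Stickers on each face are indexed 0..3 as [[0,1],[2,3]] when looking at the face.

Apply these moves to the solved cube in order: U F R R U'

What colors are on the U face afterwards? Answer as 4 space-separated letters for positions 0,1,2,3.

Answer: B Y W O

Derivation:
After move 1 (U): U=WWWW F=RRGG R=BBRR B=OOBB L=GGOO
After move 2 (F): F=GRGR U=WWOG R=WBWR D=RBYY L=GYOY
After move 3 (R): R=WWRB U=WROR F=GBGY D=RBYO B=GOWB
After move 4 (R): R=RWBW U=WBOY F=GBGO D=RWYG B=RORB
After move 5 (U'): U=BYWO F=GYGO R=GBBW B=RWRB L=ROOY
Query: U face = BYWO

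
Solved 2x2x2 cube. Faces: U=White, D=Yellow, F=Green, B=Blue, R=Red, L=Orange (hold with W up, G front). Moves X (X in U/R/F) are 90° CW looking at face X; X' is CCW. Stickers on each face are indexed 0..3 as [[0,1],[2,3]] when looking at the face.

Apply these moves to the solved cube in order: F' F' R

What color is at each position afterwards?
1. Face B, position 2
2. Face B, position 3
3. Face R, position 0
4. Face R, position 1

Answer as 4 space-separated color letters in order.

Answer: W B O O

Derivation:
After move 1 (F'): F=GGGG U=WWRR R=YRYR D=OOYY L=OWOW
After move 2 (F'): F=GGGG U=WWYY R=OROR D=WWYY L=OROR
After move 3 (R): R=OORR U=WGYG F=GWGY D=WBYB B=YBWB
Query 1: B[2] = W
Query 2: B[3] = B
Query 3: R[0] = O
Query 4: R[1] = O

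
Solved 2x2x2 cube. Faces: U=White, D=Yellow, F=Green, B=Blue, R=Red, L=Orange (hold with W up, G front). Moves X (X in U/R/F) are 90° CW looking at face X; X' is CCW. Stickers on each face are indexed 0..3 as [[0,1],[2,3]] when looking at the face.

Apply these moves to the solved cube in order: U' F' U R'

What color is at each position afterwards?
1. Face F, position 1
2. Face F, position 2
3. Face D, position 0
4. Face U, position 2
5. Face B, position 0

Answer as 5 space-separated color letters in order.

Answer: W O B R Y

Derivation:
After move 1 (U'): U=WWWW F=OOGG R=GGRR B=RRBB L=BBOO
After move 2 (F'): F=OGOG U=WWGR R=YGYR D=BOYY L=BWOW
After move 3 (U): U=GWRW F=YGOG R=RRYR B=BWBB L=OGOW
After move 4 (R'): R=RRRY U=GBRB F=YWOW D=BGYG B=YWOB
Query 1: F[1] = W
Query 2: F[2] = O
Query 3: D[0] = B
Query 4: U[2] = R
Query 5: B[0] = Y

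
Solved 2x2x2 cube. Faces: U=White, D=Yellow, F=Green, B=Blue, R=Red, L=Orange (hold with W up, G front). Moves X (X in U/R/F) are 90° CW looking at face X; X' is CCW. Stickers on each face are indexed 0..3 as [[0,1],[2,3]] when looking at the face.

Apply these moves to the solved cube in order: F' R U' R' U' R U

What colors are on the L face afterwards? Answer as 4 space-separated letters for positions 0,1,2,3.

After move 1 (F'): F=GGGG U=WWRR R=YRYR D=OOYY L=OWOW
After move 2 (R): R=YYRR U=WGRG F=GOGY D=OBYB B=RBWB
After move 3 (U'): U=GGWR F=OWGY R=GORR B=YYWB L=RBOW
After move 4 (R'): R=ORGR U=GWWY F=OGGR D=OWYY B=BYBB
After move 5 (U'): U=WYGW F=RBGR R=OGGR B=ORBB L=BYOW
After move 6 (R): R=GORG U=WBGR F=RWGY D=OBYO B=WRYB
After move 7 (U): U=GWRB F=GOGY R=WRRG B=BYYB L=RWOW
Query: L face = RWOW

Answer: R W O W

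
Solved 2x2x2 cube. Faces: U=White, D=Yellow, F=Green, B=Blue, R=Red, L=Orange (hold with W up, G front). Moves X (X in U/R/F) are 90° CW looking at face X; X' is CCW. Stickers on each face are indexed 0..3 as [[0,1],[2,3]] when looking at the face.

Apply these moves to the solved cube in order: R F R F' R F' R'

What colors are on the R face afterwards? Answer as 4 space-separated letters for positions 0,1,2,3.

Answer: W W G Y

Derivation:
After move 1 (R): R=RRRR U=WGWG F=GYGY D=YBYB B=WBWB
After move 2 (F): F=GGYY U=WGOO R=WRGR D=RRYB L=OYOB
After move 3 (R): R=GWRR U=WGOY F=GRYB D=RWYW B=OBGB
After move 4 (F'): F=RBGY U=WGGR R=WWRR D=YBYW L=OYOO
After move 5 (R): R=RWRW U=WBGY F=RBGW D=YGYO B=RBGB
After move 6 (F'): F=BWRG U=WBRR R=GWYW D=YOYO L=OYOG
After move 7 (R'): R=WWGY U=WGRR F=BBRR D=YWYG B=OBOB
Query: R face = WWGY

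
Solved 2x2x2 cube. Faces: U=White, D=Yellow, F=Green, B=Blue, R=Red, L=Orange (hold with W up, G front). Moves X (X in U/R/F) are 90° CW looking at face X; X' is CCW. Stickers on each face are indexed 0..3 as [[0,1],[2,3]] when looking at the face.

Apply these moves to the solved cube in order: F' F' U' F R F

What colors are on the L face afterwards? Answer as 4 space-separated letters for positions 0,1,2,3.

After move 1 (F'): F=GGGG U=WWRR R=YRYR D=OOYY L=OWOW
After move 2 (F'): F=GGGG U=WWYY R=OROR D=WWYY L=OROR
After move 3 (U'): U=WYWY F=ORGG R=GGOR B=ORBB L=BBOR
After move 4 (F): F=GOGR U=WYRB R=WGYR D=OGYY L=BWOW
After move 5 (R): R=YWRG U=WORR F=GGGY D=OBYO B=BRYB
After move 6 (F): F=GGYG U=WOWW R=RWRG D=RYYO L=BOOB
Query: L face = BOOB

Answer: B O O B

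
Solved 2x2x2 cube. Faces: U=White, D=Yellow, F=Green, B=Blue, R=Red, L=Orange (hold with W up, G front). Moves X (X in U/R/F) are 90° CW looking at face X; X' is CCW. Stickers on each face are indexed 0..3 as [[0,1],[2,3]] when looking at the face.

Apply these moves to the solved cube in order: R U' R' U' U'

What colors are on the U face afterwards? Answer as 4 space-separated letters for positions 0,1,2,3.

After move 1 (R): R=RRRR U=WGWG F=GYGY D=YBYB B=WBWB
After move 2 (U'): U=GGWW F=OOGY R=GYRR B=RRWB L=WBOO
After move 3 (R'): R=YRGR U=GWWR F=OGGW D=YOYY B=BRBB
After move 4 (U'): U=WRGW F=WBGW R=OGGR B=YRBB L=BROO
After move 5 (U'): U=RWWG F=BRGW R=WBGR B=OGBB L=YROO
Query: U face = RWWG

Answer: R W W G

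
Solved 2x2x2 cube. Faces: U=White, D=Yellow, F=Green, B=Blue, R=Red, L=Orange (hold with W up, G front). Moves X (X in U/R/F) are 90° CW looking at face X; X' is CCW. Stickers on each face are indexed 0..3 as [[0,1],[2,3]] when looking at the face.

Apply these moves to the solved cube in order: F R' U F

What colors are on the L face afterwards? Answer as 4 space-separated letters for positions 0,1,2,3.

After move 1 (F): F=GGGG U=WWOO R=WRWR D=RRYY L=OYOY
After move 2 (R'): R=RRWW U=WBOB F=GWGO D=RGYG B=YBRB
After move 3 (U): U=OWBB F=RRGO R=YBWW B=OYRB L=GWOY
After move 4 (F): F=GROR U=OWYW R=BBBW D=WYYG L=GROG
Query: L face = GROG

Answer: G R O G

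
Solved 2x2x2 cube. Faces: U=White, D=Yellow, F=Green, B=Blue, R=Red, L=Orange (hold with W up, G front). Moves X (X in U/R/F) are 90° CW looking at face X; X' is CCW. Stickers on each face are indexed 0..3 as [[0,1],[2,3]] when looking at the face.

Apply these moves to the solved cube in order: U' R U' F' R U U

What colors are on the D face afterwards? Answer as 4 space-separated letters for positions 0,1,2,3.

Answer: R W Y R

Derivation:
After move 1 (U'): U=WWWW F=OOGG R=GGRR B=RRBB L=BBOO
After move 2 (R): R=RGRG U=WOWG F=OYGY D=YBYR B=WRWB
After move 3 (U'): U=OGWW F=BBGY R=OYRG B=RGWB L=WROO
After move 4 (F'): F=BYBG U=OGOR R=BYYG D=ROYR L=WWOW
After move 5 (R): R=YBGY U=OYOG F=BOBR D=RWYR B=RGGB
After move 6 (U): U=OOGY F=YBBR R=RGGY B=WWGB L=BOOW
After move 7 (U): U=GOYO F=RGBR R=WWGY B=BOGB L=YBOW
Query: D face = RWYR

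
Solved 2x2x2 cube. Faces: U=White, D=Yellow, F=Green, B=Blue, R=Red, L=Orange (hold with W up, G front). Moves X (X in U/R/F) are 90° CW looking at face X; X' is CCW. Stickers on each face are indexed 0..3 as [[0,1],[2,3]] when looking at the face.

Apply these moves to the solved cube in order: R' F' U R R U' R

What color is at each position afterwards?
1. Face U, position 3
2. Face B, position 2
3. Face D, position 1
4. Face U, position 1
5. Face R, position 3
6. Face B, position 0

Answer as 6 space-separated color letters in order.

After move 1 (R'): R=RRRR U=WBWB F=GWGW D=YGYG B=YBYB
After move 2 (F'): F=WWGG U=WBRR R=GRYR D=OOYG L=OBOW
After move 3 (U): U=RWRB F=GRGG R=YBYR B=OBYB L=WWOW
After move 4 (R): R=YYRB U=RRRG F=GOGG D=OYYO B=BBWB
After move 5 (R): R=RYBY U=RORG F=GYGO D=OWYB B=GBRB
After move 6 (U'): U=OGRR F=WWGO R=GYBY B=RYRB L=GBOW
After move 7 (R): R=BGYY U=OWRO F=WWGB D=ORYR B=RYGB
Query 1: U[3] = O
Query 2: B[2] = G
Query 3: D[1] = R
Query 4: U[1] = W
Query 5: R[3] = Y
Query 6: B[0] = R

Answer: O G R W Y R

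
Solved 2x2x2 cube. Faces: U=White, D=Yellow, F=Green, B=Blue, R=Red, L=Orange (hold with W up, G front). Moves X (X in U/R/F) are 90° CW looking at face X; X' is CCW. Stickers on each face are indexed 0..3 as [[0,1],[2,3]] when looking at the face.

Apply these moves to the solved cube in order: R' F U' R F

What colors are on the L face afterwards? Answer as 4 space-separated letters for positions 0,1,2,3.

After move 1 (R'): R=RRRR U=WBWB F=GWGW D=YGYG B=YBYB
After move 2 (F): F=GGWW U=WBOO R=WRBR D=RRYG L=OYOG
After move 3 (U'): U=BOWO F=OYWW R=GGBR B=WRYB L=YBOG
After move 4 (R): R=BGRG U=BYWW F=ORWG D=RYYW B=OROB
After move 5 (F): F=WOGR U=BYGB R=WGWG D=RBYW L=YROY
Query: L face = YROY

Answer: Y R O Y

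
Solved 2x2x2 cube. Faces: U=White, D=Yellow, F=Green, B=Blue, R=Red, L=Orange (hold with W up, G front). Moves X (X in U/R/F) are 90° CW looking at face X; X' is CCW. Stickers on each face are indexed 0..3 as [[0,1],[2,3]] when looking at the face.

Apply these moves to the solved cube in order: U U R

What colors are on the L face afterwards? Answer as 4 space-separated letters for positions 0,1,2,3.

Answer: R R O O

Derivation:
After move 1 (U): U=WWWW F=RRGG R=BBRR B=OOBB L=GGOO
After move 2 (U): U=WWWW F=BBGG R=OORR B=GGBB L=RROO
After move 3 (R): R=RORO U=WBWG F=BYGY D=YBYG B=WGWB
Query: L face = RROO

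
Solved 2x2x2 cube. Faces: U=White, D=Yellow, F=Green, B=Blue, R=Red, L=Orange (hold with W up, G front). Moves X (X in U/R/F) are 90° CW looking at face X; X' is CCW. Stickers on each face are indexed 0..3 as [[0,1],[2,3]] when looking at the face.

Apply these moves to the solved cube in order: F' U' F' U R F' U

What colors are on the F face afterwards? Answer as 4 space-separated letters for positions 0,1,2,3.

After move 1 (F'): F=GGGG U=WWRR R=YRYR D=OOYY L=OWOW
After move 2 (U'): U=WRWR F=OWGG R=GGYR B=YRBB L=BBOW
After move 3 (F'): F=WGOG U=WRGY R=OGOR D=BWYY L=BROW
After move 4 (U): U=GWYR F=OGOG R=YROR B=BRBB L=WGOW
After move 5 (R): R=OYRR U=GGYG F=OWOY D=BBYB B=RRWB
After move 6 (F'): F=WYOO U=GGOR R=BYBR D=GWYB L=WGOY
After move 7 (U): U=OGRG F=BYOO R=RRBR B=WGWB L=WYOY
Query: F face = BYOO

Answer: B Y O O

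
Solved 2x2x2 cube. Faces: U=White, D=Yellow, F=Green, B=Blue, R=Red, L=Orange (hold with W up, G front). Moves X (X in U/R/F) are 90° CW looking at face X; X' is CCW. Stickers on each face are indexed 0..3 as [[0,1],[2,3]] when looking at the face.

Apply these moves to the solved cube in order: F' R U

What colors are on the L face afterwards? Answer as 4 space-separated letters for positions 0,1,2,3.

After move 1 (F'): F=GGGG U=WWRR R=YRYR D=OOYY L=OWOW
After move 2 (R): R=YYRR U=WGRG F=GOGY D=OBYB B=RBWB
After move 3 (U): U=RWGG F=YYGY R=RBRR B=OWWB L=GOOW
Query: L face = GOOW

Answer: G O O W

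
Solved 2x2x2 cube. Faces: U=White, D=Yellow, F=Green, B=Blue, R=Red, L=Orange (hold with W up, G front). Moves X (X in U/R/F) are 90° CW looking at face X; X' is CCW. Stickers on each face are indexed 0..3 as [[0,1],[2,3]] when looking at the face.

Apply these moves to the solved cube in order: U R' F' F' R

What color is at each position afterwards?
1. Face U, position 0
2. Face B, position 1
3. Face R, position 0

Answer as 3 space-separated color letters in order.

After move 1 (U): U=WWWW F=RRGG R=BBRR B=OOBB L=GGOO
After move 2 (R'): R=BRBR U=WBWO F=RWGW D=YRYG B=YOYB
After move 3 (F'): F=WWRG U=WBBB R=RRYR D=GOYG L=GOOW
After move 4 (F'): F=WGWR U=WBRY R=ORGR D=OWYG L=GBOB
After move 5 (R): R=GORR U=WGRR F=WWWG D=OYYY B=YOBB
Query 1: U[0] = W
Query 2: B[1] = O
Query 3: R[0] = G

Answer: W O G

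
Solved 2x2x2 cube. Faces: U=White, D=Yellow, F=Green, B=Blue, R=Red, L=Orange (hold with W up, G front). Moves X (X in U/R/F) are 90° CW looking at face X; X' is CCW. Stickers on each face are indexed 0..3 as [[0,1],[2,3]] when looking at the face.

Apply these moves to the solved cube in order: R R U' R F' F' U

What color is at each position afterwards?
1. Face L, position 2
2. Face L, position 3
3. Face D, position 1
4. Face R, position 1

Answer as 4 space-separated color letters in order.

After move 1 (R): R=RRRR U=WGWG F=GYGY D=YBYB B=WBWB
After move 2 (R): R=RRRR U=WYWY F=GBGB D=YWYW B=GBGB
After move 3 (U'): U=YYWW F=OOGB R=GBRR B=RRGB L=GBOO
After move 4 (R): R=RGRB U=YOWB F=OWGW D=YGYR B=WRYB
After move 5 (F'): F=WWOG U=YORR R=GGYB D=BOYR L=GBOW
After move 6 (F'): F=WGWO U=YOGY R=OGBB D=BWYR L=GROR
After move 7 (U): U=GYYO F=OGWO R=WRBB B=GRYB L=WGOR
Query 1: L[2] = O
Query 2: L[3] = R
Query 3: D[1] = W
Query 4: R[1] = R

Answer: O R W R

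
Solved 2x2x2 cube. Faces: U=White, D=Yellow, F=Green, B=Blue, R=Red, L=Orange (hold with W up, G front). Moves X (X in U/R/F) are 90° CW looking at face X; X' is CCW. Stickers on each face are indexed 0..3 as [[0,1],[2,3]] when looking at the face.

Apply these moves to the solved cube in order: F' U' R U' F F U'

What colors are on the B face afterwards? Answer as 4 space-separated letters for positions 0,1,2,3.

Answer: W O R B

Derivation:
After move 1 (F'): F=GGGG U=WWRR R=YRYR D=OOYY L=OWOW
After move 2 (U'): U=WRWR F=OWGG R=GGYR B=YRBB L=BBOW
After move 3 (R): R=YGRG U=WWWG F=OOGY D=OBYY B=RRRB
After move 4 (U'): U=WGWW F=BBGY R=OORG B=YGRB L=RROW
After move 5 (F): F=GBYB U=WGWR R=WOWG D=ROYY L=ROOB
After move 6 (F): F=YGBB U=WGBO R=WORG D=WWYY L=RROO
After move 7 (U'): U=GOWB F=RRBB R=YGRG B=WORB L=YGOO
Query: B face = WORB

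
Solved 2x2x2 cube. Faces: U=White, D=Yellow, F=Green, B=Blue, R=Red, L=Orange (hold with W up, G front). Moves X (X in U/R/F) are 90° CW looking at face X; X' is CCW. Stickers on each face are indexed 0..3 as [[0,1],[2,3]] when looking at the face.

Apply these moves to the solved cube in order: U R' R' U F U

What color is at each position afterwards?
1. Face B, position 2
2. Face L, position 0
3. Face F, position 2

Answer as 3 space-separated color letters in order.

After move 1 (U): U=WWWW F=RRGG R=BBRR B=OOBB L=GGOO
After move 2 (R'): R=BRBR U=WBWO F=RWGW D=YRYG B=YOYB
After move 3 (R'): R=RRBB U=WYWY F=RBGO D=YWYW B=GORB
After move 4 (U): U=WWYY F=RRGO R=GOBB B=GGRB L=RBOO
After move 5 (F): F=GROR U=WWOB R=YOYB D=BGYW L=RYOW
After move 6 (U): U=OWBW F=YOOR R=GGYB B=RYRB L=GROW
Query 1: B[2] = R
Query 2: L[0] = G
Query 3: F[2] = O

Answer: R G O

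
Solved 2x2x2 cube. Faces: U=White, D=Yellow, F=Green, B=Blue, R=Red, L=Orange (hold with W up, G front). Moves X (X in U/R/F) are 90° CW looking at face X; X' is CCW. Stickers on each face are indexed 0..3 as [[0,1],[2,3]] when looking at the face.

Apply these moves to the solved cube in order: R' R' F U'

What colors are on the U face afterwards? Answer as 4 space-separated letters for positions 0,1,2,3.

After move 1 (R'): R=RRRR U=WBWB F=GWGW D=YGYG B=YBYB
After move 2 (R'): R=RRRR U=WYWY F=GBGB D=YWYW B=GBGB
After move 3 (F): F=GGBB U=WYOO R=WRYR D=RRYW L=OYOW
After move 4 (U'): U=YOWO F=OYBB R=GGYR B=WRGB L=GBOW
Query: U face = YOWO

Answer: Y O W O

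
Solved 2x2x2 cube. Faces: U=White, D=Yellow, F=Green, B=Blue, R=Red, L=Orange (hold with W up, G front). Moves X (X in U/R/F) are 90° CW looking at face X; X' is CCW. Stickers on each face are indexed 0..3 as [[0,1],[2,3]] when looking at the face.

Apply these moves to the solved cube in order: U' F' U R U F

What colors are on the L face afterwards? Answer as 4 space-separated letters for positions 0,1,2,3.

Answer: Y B O B

Derivation:
After move 1 (U'): U=WWWW F=OOGG R=GGRR B=RRBB L=BBOO
After move 2 (F'): F=OGOG U=WWGR R=YGYR D=BOYY L=BWOW
After move 3 (U): U=GWRW F=YGOG R=RRYR B=BWBB L=OGOW
After move 4 (R): R=YRRR U=GGRG F=YOOY D=BBYB B=WWWB
After move 5 (U): U=RGGG F=YROY R=WWRR B=OGWB L=YOOW
After move 6 (F): F=OYYR U=RGWO R=GWGR D=RWYB L=YBOB
Query: L face = YBOB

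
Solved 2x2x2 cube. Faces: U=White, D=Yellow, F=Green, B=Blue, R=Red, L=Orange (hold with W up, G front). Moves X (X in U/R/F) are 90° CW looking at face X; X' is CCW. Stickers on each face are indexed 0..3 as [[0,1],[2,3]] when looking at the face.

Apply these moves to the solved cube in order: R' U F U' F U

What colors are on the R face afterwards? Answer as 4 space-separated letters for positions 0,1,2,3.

After move 1 (R'): R=RRRR U=WBWB F=GWGW D=YGYG B=YBYB
After move 2 (U): U=WWBB F=RRGW R=YBRR B=OOYB L=GWOO
After move 3 (F): F=GRWR U=WWOW R=BBBR D=RYYG L=GYOG
After move 4 (U'): U=WWWO F=GYWR R=GRBR B=BBYB L=OOOG
After move 5 (F): F=WGRY U=WWGO R=WROR D=BGYG L=OROY
After move 6 (U): U=GWOW F=WRRY R=BBOR B=ORYB L=WGOY
Query: R face = BBOR

Answer: B B O R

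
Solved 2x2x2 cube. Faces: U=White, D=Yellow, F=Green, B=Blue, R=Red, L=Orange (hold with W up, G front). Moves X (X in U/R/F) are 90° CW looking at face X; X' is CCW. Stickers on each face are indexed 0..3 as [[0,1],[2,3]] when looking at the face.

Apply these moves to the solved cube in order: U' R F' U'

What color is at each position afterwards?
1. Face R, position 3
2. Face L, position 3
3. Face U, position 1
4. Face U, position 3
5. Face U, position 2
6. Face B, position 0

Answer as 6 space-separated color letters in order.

Answer: G W R R W B

Derivation:
After move 1 (U'): U=WWWW F=OOGG R=GGRR B=RRBB L=BBOO
After move 2 (R): R=RGRG U=WOWG F=OYGY D=YBYR B=WRWB
After move 3 (F'): F=YYOG U=WORR R=BGYG D=BOYR L=BGOW
After move 4 (U'): U=ORWR F=BGOG R=YYYG B=BGWB L=WROW
Query 1: R[3] = G
Query 2: L[3] = W
Query 3: U[1] = R
Query 4: U[3] = R
Query 5: U[2] = W
Query 6: B[0] = B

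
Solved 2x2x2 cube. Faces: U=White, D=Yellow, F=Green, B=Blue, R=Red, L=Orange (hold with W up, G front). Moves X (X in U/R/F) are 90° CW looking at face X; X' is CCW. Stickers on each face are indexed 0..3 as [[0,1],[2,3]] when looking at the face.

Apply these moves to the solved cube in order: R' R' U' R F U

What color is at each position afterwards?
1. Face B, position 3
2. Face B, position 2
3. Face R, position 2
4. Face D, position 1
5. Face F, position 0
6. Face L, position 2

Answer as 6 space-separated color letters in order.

Answer: B Y B R W O

Derivation:
After move 1 (R'): R=RRRR U=WBWB F=GWGW D=YGYG B=YBYB
After move 2 (R'): R=RRRR U=WYWY F=GBGB D=YWYW B=GBGB
After move 3 (U'): U=YYWW F=OOGB R=GBRR B=RRGB L=GBOO
After move 4 (R): R=RGRB U=YOWB F=OWGW D=YGYR B=WRYB
After move 5 (F): F=GOWW U=YOOB R=WGBB D=RRYR L=GYOG
After move 6 (U): U=OYBO F=WGWW R=WRBB B=GYYB L=GOOG
Query 1: B[3] = B
Query 2: B[2] = Y
Query 3: R[2] = B
Query 4: D[1] = R
Query 5: F[0] = W
Query 6: L[2] = O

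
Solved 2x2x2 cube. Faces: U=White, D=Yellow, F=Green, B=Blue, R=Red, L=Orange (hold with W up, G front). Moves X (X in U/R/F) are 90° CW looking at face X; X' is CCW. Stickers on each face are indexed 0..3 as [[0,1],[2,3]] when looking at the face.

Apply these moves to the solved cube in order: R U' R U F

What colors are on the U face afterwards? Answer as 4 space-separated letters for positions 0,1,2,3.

Answer: W G O B

Derivation:
After move 1 (R): R=RRRR U=WGWG F=GYGY D=YBYB B=WBWB
After move 2 (U'): U=GGWW F=OOGY R=GYRR B=RRWB L=WBOO
After move 3 (R): R=RGRY U=GOWY F=OBGB D=YWYR B=WRGB
After move 4 (U): U=WGYO F=RGGB R=WRRY B=WBGB L=OBOO
After move 5 (F): F=GRBG U=WGOB R=YROY D=RWYR L=OYOW
Query: U face = WGOB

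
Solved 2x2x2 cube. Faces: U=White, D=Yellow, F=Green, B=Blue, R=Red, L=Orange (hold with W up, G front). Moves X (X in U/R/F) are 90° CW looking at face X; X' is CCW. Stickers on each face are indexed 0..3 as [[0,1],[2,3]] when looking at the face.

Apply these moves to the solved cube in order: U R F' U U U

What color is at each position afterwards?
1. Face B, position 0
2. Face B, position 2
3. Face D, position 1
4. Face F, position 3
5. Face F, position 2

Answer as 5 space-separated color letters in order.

Answer: B W O G R

Derivation:
After move 1 (U): U=WWWW F=RRGG R=BBRR B=OOBB L=GGOO
After move 2 (R): R=RBRB U=WRWG F=RYGY D=YBYO B=WOWB
After move 3 (F'): F=YYRG U=WRRR R=BBYB D=GOYO L=GGOW
After move 4 (U): U=RWRR F=BBRG R=WOYB B=GGWB L=YYOW
After move 5 (U): U=RRRW F=WORG R=GGYB B=YYWB L=BBOW
After move 6 (U): U=RRWR F=GGRG R=YYYB B=BBWB L=WOOW
Query 1: B[0] = B
Query 2: B[2] = W
Query 3: D[1] = O
Query 4: F[3] = G
Query 5: F[2] = R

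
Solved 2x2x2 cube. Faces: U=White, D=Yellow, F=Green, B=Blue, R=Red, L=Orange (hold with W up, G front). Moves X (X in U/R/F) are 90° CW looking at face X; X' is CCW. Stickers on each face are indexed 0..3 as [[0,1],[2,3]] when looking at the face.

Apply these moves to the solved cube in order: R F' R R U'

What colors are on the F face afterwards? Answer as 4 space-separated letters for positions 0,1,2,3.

After move 1 (R): R=RRRR U=WGWG F=GYGY D=YBYB B=WBWB
After move 2 (F'): F=YYGG U=WGRR R=BRYR D=OOYB L=OGOW
After move 3 (R): R=YBRR U=WYRG F=YOGB D=OWYW B=RBGB
After move 4 (R): R=RYRB U=WORB F=YWGW D=OGYR B=GBYB
After move 5 (U'): U=OBWR F=OGGW R=YWRB B=RYYB L=GBOW
Query: F face = OGGW

Answer: O G G W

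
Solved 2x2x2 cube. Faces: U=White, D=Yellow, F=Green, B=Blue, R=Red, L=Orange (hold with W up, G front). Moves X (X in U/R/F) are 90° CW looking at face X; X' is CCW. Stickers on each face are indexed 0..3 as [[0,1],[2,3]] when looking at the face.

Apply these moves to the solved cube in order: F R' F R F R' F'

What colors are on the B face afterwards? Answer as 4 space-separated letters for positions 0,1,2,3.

Answer: Y B B B

Derivation:
After move 1 (F): F=GGGG U=WWOO R=WRWR D=RRYY L=OYOY
After move 2 (R'): R=RRWW U=WBOB F=GWGO D=RGYG B=YBRB
After move 3 (F): F=GGOW U=WBYY R=ORBW D=WRYG L=OROG
After move 4 (R): R=BOWR U=WGYW F=GROG D=WRYY B=YBBB
After move 5 (F): F=OGGR U=WGGR R=YOWR D=WBYY L=OWOR
After move 6 (R'): R=ORYW U=WBGY F=OGGR D=WGYR B=YBBB
After move 7 (F'): F=GROG U=WBOY R=GRWW D=WRYR L=OYOG
Query: B face = YBBB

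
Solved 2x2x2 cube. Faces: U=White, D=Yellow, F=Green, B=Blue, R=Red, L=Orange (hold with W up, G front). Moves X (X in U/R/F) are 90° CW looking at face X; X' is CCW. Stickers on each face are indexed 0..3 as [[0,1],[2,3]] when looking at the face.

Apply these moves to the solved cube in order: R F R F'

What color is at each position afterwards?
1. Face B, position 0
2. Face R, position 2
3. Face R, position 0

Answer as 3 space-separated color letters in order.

After move 1 (R): R=RRRR U=WGWG F=GYGY D=YBYB B=WBWB
After move 2 (F): F=GGYY U=WGOO R=WRGR D=RRYB L=OYOB
After move 3 (R): R=GWRR U=WGOY F=GRYB D=RWYW B=OBGB
After move 4 (F'): F=RBGY U=WGGR R=WWRR D=YBYW L=OYOO
Query 1: B[0] = O
Query 2: R[2] = R
Query 3: R[0] = W

Answer: O R W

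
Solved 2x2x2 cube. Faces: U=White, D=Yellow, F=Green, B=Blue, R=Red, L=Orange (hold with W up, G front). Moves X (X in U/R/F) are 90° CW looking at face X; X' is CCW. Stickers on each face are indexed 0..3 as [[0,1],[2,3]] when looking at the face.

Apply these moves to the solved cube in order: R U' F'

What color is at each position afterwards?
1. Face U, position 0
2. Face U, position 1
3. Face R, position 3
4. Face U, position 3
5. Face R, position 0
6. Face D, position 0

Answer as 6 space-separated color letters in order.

Answer: G G R R B B

Derivation:
After move 1 (R): R=RRRR U=WGWG F=GYGY D=YBYB B=WBWB
After move 2 (U'): U=GGWW F=OOGY R=GYRR B=RRWB L=WBOO
After move 3 (F'): F=OYOG U=GGGR R=BYYR D=BOYB L=WWOW
Query 1: U[0] = G
Query 2: U[1] = G
Query 3: R[3] = R
Query 4: U[3] = R
Query 5: R[0] = B
Query 6: D[0] = B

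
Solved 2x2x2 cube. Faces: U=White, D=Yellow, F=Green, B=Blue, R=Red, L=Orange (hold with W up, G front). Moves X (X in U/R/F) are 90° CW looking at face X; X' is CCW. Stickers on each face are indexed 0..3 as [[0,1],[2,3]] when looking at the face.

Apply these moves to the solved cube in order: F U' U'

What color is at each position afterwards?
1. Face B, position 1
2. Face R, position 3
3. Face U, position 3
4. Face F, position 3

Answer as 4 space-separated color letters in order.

After move 1 (F): F=GGGG U=WWOO R=WRWR D=RRYY L=OYOY
After move 2 (U'): U=WOWO F=OYGG R=GGWR B=WRBB L=BBOY
After move 3 (U'): U=OOWW F=BBGG R=OYWR B=GGBB L=WROY
Query 1: B[1] = G
Query 2: R[3] = R
Query 3: U[3] = W
Query 4: F[3] = G

Answer: G R W G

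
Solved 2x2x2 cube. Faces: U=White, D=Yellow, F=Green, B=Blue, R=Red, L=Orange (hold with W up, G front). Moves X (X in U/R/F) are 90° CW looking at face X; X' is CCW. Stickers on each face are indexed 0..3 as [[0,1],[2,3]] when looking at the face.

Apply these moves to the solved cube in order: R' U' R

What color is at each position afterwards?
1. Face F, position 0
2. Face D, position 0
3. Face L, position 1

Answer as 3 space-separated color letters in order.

Answer: O Y B

Derivation:
After move 1 (R'): R=RRRR U=WBWB F=GWGW D=YGYG B=YBYB
After move 2 (U'): U=BBWW F=OOGW R=GWRR B=RRYB L=YBOO
After move 3 (R): R=RGRW U=BOWW F=OGGG D=YYYR B=WRBB
Query 1: F[0] = O
Query 2: D[0] = Y
Query 3: L[1] = B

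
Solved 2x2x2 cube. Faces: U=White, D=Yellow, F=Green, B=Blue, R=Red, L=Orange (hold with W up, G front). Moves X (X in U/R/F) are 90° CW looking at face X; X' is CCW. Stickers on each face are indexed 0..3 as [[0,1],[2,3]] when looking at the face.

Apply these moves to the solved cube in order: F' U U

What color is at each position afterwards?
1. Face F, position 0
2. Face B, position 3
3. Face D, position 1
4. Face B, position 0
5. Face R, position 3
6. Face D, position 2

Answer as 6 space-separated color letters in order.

After move 1 (F'): F=GGGG U=WWRR R=YRYR D=OOYY L=OWOW
After move 2 (U): U=RWRW F=YRGG R=BBYR B=OWBB L=GGOW
After move 3 (U): U=RRWW F=BBGG R=OWYR B=GGBB L=YROW
Query 1: F[0] = B
Query 2: B[3] = B
Query 3: D[1] = O
Query 4: B[0] = G
Query 5: R[3] = R
Query 6: D[2] = Y

Answer: B B O G R Y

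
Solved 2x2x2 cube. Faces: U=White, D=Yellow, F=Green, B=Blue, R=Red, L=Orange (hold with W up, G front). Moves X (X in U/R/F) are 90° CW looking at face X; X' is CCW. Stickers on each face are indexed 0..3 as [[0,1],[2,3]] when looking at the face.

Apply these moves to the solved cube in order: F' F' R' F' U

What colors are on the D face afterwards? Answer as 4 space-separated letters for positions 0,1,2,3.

Answer: R R Y G

Derivation:
After move 1 (F'): F=GGGG U=WWRR R=YRYR D=OOYY L=OWOW
After move 2 (F'): F=GGGG U=WWYY R=OROR D=WWYY L=OROR
After move 3 (R'): R=RROO U=WBYB F=GWGY D=WGYG B=YBWB
After move 4 (F'): F=WYGG U=WBRO R=GRWO D=RRYG L=OBOY
After move 5 (U): U=RWOB F=GRGG R=YBWO B=OBWB L=WYOY
Query: D face = RRYG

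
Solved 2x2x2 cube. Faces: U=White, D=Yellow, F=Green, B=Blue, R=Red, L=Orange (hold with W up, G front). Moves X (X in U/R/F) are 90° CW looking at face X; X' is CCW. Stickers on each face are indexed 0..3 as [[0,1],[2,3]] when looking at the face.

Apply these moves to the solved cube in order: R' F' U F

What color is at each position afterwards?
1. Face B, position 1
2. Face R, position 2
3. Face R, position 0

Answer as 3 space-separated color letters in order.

After move 1 (R'): R=RRRR U=WBWB F=GWGW D=YGYG B=YBYB
After move 2 (F'): F=WWGG U=WBRR R=GRYR D=OOYG L=OBOW
After move 3 (U): U=RWRB F=GRGG R=YBYR B=OBYB L=WWOW
After move 4 (F): F=GGGR U=RWWW R=RBBR D=YYYG L=WOOO
Query 1: B[1] = B
Query 2: R[2] = B
Query 3: R[0] = R

Answer: B B R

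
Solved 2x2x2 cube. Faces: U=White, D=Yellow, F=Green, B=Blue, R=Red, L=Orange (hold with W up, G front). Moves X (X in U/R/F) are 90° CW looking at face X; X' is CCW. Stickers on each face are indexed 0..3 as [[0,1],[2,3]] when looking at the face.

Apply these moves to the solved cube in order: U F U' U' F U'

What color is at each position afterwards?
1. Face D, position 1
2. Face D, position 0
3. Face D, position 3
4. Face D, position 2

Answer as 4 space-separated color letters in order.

Answer: G W Y Y

Derivation:
After move 1 (U): U=WWWW F=RRGG R=BBRR B=OOBB L=GGOO
After move 2 (F): F=GRGR U=WWOG R=WBWR D=RBYY L=GYOY
After move 3 (U'): U=WGWO F=GYGR R=GRWR B=WBBB L=OOOY
After move 4 (U'): U=GOWW F=OOGR R=GYWR B=GRBB L=WBOY
After move 5 (F): F=GORO U=GOYB R=WYWR D=WGYY L=WROB
After move 6 (U'): U=OBGY F=WRRO R=GOWR B=WYBB L=GROB
Query 1: D[1] = G
Query 2: D[0] = W
Query 3: D[3] = Y
Query 4: D[2] = Y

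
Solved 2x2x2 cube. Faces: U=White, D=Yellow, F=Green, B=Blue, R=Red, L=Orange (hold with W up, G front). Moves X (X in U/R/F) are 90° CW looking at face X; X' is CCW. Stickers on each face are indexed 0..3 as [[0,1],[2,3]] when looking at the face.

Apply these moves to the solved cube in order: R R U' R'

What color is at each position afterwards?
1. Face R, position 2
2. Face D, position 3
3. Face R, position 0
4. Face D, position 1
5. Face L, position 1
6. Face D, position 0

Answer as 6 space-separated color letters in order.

After move 1 (R): R=RRRR U=WGWG F=GYGY D=YBYB B=WBWB
After move 2 (R): R=RRRR U=WYWY F=GBGB D=YWYW B=GBGB
After move 3 (U'): U=YYWW F=OOGB R=GBRR B=RRGB L=GBOO
After move 4 (R'): R=BRGR U=YGWR F=OYGW D=YOYB B=WRWB
Query 1: R[2] = G
Query 2: D[3] = B
Query 3: R[0] = B
Query 4: D[1] = O
Query 5: L[1] = B
Query 6: D[0] = Y

Answer: G B B O B Y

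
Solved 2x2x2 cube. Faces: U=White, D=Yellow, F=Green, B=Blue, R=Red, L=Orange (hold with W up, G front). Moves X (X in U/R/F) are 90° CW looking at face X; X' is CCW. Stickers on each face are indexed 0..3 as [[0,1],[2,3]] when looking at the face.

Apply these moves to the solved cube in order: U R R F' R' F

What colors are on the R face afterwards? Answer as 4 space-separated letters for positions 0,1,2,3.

After move 1 (U): U=WWWW F=RRGG R=BBRR B=OOBB L=GGOO
After move 2 (R): R=RBRB U=WRWG F=RYGY D=YBYO B=WOWB
After move 3 (R): R=RRBB U=WYWY F=RBGO D=YWYW B=GORB
After move 4 (F'): F=BORG U=WYRB R=WRYB D=GOYW L=GYOW
After move 5 (R'): R=RBWY U=WRRG F=BYRB D=GOYG B=WOOB
After move 6 (F): F=RBBY U=WRWY R=RBGY D=WRYG L=GGOO
Query: R face = RBGY

Answer: R B G Y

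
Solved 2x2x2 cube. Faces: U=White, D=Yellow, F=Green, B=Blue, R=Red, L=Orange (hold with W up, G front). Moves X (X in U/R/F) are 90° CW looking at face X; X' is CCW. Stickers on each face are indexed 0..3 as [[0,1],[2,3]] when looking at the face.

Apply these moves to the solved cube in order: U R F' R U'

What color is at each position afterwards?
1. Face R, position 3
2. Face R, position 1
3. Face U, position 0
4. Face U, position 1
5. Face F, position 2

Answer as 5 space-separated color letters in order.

After move 1 (U): U=WWWW F=RRGG R=BBRR B=OOBB L=GGOO
After move 2 (R): R=RBRB U=WRWG F=RYGY D=YBYO B=WOWB
After move 3 (F'): F=YYRG U=WRRR R=BBYB D=GOYO L=GGOW
After move 4 (R): R=YBBB U=WYRG F=YORO D=GWYW B=RORB
After move 5 (U'): U=YGWR F=GGRO R=YOBB B=YBRB L=ROOW
Query 1: R[3] = B
Query 2: R[1] = O
Query 3: U[0] = Y
Query 4: U[1] = G
Query 5: F[2] = R

Answer: B O Y G R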